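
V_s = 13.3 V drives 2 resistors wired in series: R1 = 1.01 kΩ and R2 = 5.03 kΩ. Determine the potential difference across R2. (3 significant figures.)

ΣR = 1.01 + 5.03 = 6.040 kΩ.
V = V_s · R/ΣR = 13.3 × 0.8328 = 11.08 V.

V ≈ 11.1 V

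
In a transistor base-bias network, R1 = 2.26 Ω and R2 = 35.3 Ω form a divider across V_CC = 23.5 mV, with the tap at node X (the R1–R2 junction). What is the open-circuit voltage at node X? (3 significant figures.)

V_th ≈ 22.1 mV

V_th is the unloaded tap voltage: V_CC · R2/(R1+R2) = 23.5 × 0.9398 = 22.09 mV.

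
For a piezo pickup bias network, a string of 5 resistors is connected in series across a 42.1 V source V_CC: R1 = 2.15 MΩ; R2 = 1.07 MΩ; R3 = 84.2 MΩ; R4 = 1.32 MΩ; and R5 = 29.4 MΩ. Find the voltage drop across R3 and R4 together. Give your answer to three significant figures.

V ≈ 30.5 V

Total series resistance ΣR = 2.15 + 1.07 + 84.2 + 1.32 + 29.4 = 118.1 MΩ.
R_{R3..R4} = 84.2 + 1.32 = 85.52 MΩ.
By the voltage-divider rule, V = 42.1 × 85.52/118.1 = 30.48 V.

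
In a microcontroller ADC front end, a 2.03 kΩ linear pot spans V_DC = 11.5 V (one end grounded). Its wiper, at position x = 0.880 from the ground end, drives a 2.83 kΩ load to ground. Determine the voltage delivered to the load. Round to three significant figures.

Lower segment x·R_p = 1.786 kΩ; upper segment (1−x)·R_p = 0.2436 kΩ.
(x·R_p) ‖ R_L = 1.095 kΩ.
Loaded-divider output: V_out = 11.5 × 0.8180 = 9.407 V.

V_out ≈ 9.41 V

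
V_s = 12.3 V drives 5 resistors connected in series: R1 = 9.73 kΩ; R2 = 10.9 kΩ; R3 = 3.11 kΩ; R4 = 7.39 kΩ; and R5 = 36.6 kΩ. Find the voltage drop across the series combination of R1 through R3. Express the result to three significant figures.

V ≈ 4.31 V

Total series resistance ΣR = 9.73 + 10.9 + 3.11 + 7.39 + 36.6 = 67.73 kΩ.
R_{R1..R3} = 9.73 + 10.9 + 3.11 = 23.74 kΩ.
Voltage divider: V = V_s · (23.74 / 67.73) = 12.3 × 0.3505 = 4.311 V.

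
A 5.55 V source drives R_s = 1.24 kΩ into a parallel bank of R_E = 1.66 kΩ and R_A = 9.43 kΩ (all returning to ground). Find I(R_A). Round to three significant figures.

I ≈ 0.313 mA

Parallel bank: R_p = 1/(1/1.66 + 1/9.43) = 1.412 kΩ.
Node voltage V_A = V_CC · R_p/(R_s + R_p) = 5.55 × 0.5323 = 2.955 V.
Branch current I = V_A/R_A = 2.955/9.43 = 0.3133 mA.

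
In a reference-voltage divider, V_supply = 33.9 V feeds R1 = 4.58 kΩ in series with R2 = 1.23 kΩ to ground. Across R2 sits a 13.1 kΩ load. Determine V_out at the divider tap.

R2 ‖ R_L = (1.23 × 13.1)/(1.23 + 13.1) = 1.124 kΩ.
Now apply the divider: V_out = 33.9 × 0.1971 = 6.682 V.

V_out ≈ 6.68 V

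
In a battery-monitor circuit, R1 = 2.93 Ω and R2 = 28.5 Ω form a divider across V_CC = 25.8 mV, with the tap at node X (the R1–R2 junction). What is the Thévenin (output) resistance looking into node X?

R_th ≈ 2.66 Ω

With V_CC suppressed (replaced by a short), R_th = R1 ‖ R2 = (2.930 × 28.5)/(2.930 + 28.5) = 2.657 Ω.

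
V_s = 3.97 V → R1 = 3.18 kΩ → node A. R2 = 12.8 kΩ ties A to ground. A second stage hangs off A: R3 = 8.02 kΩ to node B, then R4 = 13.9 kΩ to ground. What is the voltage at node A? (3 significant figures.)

V_A ≈ 2.85 V

Node A sees R2 in parallel with the series input of stage 2, R3 + R4 = 21.92 kΩ.
R2 ‖ (R3+R4) = 8.081 kΩ.
So V_A = 3.97 × 0.7176 = 2.849 V.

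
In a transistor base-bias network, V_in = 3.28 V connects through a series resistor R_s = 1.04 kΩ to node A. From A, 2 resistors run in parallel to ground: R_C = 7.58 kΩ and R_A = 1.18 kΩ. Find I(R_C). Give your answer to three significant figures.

Parallel bank: R_p = 1/(1/7.58 + 1/1.18) = 1.021 kΩ.
Node voltage V_A = V_in · R_p/(R_s + R_p) = 3.28 × 0.4954 = 1.625 V.
Branch current I = V_A/R_C = 1.625/7.58 = 0.2144 mA.

I ≈ 0.214 mA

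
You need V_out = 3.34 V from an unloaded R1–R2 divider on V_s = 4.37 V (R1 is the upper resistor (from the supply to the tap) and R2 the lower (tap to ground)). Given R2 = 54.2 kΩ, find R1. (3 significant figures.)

R1 ≈ 16.7 kΩ

V_out/V_s = R2/(R1+R2) = 0.7643.
So R1 = R2 · (V_s/V_out − 1) = 54.2 × (4.37/3.34 − 1) = 54.2 × 0.3084 = 16.71 kΩ.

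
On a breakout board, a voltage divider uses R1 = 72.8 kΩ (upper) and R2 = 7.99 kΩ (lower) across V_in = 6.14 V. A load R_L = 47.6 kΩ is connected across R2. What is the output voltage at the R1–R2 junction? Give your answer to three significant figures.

V_out ≈ 0.527 V

R2 ‖ R_L = (7.99 × 47.6)/(7.99 + 47.6) = 6.842 kΩ.
Voltage divider with the loaded lower leg: V_out = 6.14 × 6.842/(72.8 + 6.842) = 6.14 × 0.08590 = 0.5275 V.
(Unloaded it would be 0.607 V; the load pulls it down.)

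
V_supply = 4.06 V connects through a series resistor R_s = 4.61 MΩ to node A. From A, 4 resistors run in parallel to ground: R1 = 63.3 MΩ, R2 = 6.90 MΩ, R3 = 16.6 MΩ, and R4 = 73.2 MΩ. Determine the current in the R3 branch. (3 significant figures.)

I ≈ 0.117 µA

Equivalent of the parallel group: R_p = 4.262 MΩ.
Node voltage V_A = V_supply · R_p/(R_s + R_p) = 4.06 × 0.4804 = 1.950 V.
I(R3) = V_A / R3 = 1.950/16.6 = 0.1175 µA.
(Check via current divider: I_total = 0.4576 µA; share G_k/ΣG = 0.2568 → same result.)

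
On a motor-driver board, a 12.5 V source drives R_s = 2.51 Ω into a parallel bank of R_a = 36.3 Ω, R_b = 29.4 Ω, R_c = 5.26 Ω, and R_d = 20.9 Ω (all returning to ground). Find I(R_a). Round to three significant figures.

I ≈ 0.197 A

Combine the parallel branches: R_p = (1/36.3 + 1/29.4 + 1/5.26 + 1/20.9)⁻¹ = 3.339 Ω.
Node voltage V_A = V_in · R_p/(R_s + R_p) = 12.5 × 0.5708 = 7.136 V.
I(R_a) = V_A / R_a = 7.136/36.3 = 0.1966 A.
(Check via current divider: I_total = 2.137 A; share G_k/ΣG = 0.09197 → same result.)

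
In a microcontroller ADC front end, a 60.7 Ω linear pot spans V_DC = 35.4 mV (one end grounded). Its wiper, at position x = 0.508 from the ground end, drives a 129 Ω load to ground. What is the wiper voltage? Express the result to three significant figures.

Split the track: R_lower = x·R_p = 30.84 Ω, R_upper = (1−x)·R_p = 29.86 Ω.
R_L loads the lower segment: effective lower R = 24.89 Ω.
Loaded-divider output: V_out = 35.4 × 0.4545 = 16.09 mV.

V_out ≈ 16.1 mV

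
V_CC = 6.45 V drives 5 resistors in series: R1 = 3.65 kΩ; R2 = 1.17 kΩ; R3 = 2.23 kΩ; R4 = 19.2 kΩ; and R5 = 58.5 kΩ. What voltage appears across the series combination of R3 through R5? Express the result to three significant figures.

V ≈ 6.08 V

Series total: ΣR = 3.65 + 1.17 + 2.23 + 19.2 + 58.5 = 84.75 kΩ.
R_{R3..R5} = 2.23 + 19.2 + 58.5 = 79.93 kΩ.
Voltage divider: V = V_CC · (79.93 / 84.75) = 6.45 × 0.9431 = 6.083 V.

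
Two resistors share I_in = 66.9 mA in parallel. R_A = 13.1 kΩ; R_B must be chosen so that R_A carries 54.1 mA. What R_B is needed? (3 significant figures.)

The fraction through R_A equals R_B/(R_A+R_B).
54.1/66.9 = R_B/(R_A + R_B) → R_B = R_A · (0.8087)/(1 − 0.8087) = 13.1 × 4.227 = 55.37 kΩ.

R_B ≈ 55.4 kΩ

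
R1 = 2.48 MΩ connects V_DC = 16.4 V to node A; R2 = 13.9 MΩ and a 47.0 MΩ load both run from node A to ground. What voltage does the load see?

The load sits in parallel with R2, giving an effective lower resistance R2' = R2·R_L/(R2+R_L) = 10.73 MΩ.
Then V_out = V_DC · R2'/(R1 + R2') = 16.4 × 10.73/13.21 = 13.32 V.

V_out ≈ 13.3 V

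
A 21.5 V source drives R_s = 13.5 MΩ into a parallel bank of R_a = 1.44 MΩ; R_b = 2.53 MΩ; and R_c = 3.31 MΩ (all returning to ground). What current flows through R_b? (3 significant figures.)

I ≈ 0.429 µA

Parallel bank: R_p = 1/(1/1.44 + 1/2.53 + 1/3.31) = 0.7185 MΩ.
Node voltage V_A = V_supply · R_p/(R_s + R_p) = 21.5 × 0.05053 = 1.086 V.
Branch current I = V_A/R_b = 1.086/2.53 = 0.4294 µA.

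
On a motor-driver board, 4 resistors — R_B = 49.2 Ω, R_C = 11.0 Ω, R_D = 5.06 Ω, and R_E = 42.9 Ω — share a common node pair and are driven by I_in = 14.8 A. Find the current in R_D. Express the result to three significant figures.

Total conductance ΣG = 1/49.2 + 1/11.0 + 1/5.06 + 1/42.9 = 0.3322 (units of 1/Ω).
Current divider: I(R_D) = I_in · G_k/ΣG = 14.8 × (0.1976/0.3322) = 14.8 × 0.5950 = 8.805 A.

I ≈ 8.81 A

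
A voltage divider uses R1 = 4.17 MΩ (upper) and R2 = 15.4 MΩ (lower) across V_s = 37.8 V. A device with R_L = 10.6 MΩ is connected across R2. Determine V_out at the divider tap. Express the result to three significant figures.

V_out ≈ 22.7 V

The load sits in parallel with R2, giving an effective lower resistance R2' = R2·R_L/(R2+R_L) = 6.278 MΩ.
Voltage divider with the loaded lower leg: V_out = 37.8 × 6.278/(4.17 + 6.278) = 37.8 × 0.6009 = 22.71 V.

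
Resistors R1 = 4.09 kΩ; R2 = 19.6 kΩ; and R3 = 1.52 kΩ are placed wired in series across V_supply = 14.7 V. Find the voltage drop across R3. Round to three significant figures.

Total series resistance ΣR = 4.09 + 19.6 + 1.52 = 25.21 kΩ.
Voltage divider: V = V_supply · (1.520 / 25.21) = 14.7 × 0.06029 = 0.8863 V.

V ≈ 0.886 V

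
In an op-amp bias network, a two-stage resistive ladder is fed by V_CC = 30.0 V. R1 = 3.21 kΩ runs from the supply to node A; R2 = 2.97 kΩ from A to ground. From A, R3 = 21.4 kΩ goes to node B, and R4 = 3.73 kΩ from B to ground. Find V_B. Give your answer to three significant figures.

Node A sees R2 in parallel with the series input of stage 2, R3 + R4 = 25.13 kΩ.
R2 ‖ (R3+R4) = 2.656 kΩ.
So V_A = 30.0 × 0.4528 = 13.58 V.
V_B = V_A × 0.1484 = 2.016 V.

V_B ≈ 2.02 V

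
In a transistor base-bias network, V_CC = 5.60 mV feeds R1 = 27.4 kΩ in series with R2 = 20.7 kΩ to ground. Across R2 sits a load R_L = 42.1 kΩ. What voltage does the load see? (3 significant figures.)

The load sits in parallel with R2, giving an effective lower resistance R2' = R2·R_L/(R2+R_L) = 13.88 kΩ.
Then V_out = V_CC · R2'/(R1 + R2') = 5.60 × 13.88/41.28 = 1.883 mV.

V_out ≈ 1.88 mV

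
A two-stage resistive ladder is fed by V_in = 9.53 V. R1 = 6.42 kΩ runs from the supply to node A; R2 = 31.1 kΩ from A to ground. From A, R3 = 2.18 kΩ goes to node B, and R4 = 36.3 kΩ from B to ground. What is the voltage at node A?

Node A sees R2 in parallel with the series input of stage 2, R3 + R4 = 38.48 kΩ.
R2 ‖ (R3+R4) = 17.20 kΩ.
First divider: V_A = V_in · 17.20/(6.42 + 17.20) = 6.940 V.

V_A ≈ 6.94 V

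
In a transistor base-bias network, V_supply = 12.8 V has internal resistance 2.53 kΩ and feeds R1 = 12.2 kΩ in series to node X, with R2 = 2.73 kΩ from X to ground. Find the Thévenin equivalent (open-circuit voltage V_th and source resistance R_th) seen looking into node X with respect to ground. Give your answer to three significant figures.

R1' = 2.53 + 12.2 = 14.73 kΩ (source resistance + R1).
With X open, the divider is unloaded: V_th = 12.8 × 2.73/17.46 = 2.001 V.
With V_supply suppressed (replaced by a short), R_th = R1' ‖ R2 = (14.73 × 2.73)/(14.73 + 2.73) = 2.303 kΩ.

V_th ≈ 2.00 V, R_th ≈ 2.30 kΩ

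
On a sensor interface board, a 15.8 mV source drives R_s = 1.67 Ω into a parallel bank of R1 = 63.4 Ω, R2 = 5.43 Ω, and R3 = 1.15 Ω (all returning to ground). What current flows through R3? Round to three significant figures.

Equivalent of the parallel group: R_p = 0.9350 Ω.
V_A by voltage divider: V_A = 15.8 × 0.9350/(1.67 + 0.9350) = 5.671 mV.
Branch current I = V_A/R3 = 5.671/1.15 = 4.931 mA.

I ≈ 4.93 mA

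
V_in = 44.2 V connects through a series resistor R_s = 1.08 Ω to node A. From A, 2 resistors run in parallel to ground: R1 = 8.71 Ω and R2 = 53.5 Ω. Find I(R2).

Equivalent of the parallel group: R_p = 7.491 Ω.
V_A = 44.2 × 7.491/8.571 = 38.63 V.
Branch current I = V_A/R2 = 38.63/53.5 = 0.7221 A.
(Check via current divider: I_total = 5.157 A; share G_k/ΣG = 0.1400 → same result.)

I ≈ 0.722 A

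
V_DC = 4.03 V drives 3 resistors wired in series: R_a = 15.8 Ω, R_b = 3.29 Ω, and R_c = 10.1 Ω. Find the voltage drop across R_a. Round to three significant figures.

Total series resistance ΣR = 15.8 + 3.29 + 10.1 = 29.19 Ω.
V = V_DC · R/ΣR = 4.03 × 0.5413 = 2.181 V.

V ≈ 2.18 V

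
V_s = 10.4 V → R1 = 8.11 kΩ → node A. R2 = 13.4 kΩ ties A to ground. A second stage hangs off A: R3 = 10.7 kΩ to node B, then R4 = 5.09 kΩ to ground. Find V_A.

V_A ≈ 4.91 V

The second stage (R3 + R4 = 15.79 kΩ) loads node A in parallel with R2.
Effective lower resistance at A: R2 ‖ 15.79 = 7.249 kΩ.
First divider: V_A = V_s · 7.249/(8.11 + 7.249) = 4.908 V.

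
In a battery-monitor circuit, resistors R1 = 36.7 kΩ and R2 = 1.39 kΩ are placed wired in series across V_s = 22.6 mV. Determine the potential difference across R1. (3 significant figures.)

V ≈ 21.8 mV

Total series resistance ΣR = 36.7 + 1.39 = 38.09 kΩ.
V = V_s · R/ΣR = 22.6 × 0.9635 = 21.78 mV.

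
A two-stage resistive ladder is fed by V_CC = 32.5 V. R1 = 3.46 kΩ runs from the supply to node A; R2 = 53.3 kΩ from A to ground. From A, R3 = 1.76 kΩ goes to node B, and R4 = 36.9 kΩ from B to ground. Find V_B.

V_B ≈ 26.9 V

The second stage (R3 + R4 = 38.66 kΩ) loads node A in parallel with R2.
Effective lower resistance at A: R2 ‖ 38.66 = 22.41 kΩ.
First divider: V_A = V_CC · 22.41/(3.46 + 22.41) = 28.15 V.
V_B = V_A × 0.9545 = 26.87 V.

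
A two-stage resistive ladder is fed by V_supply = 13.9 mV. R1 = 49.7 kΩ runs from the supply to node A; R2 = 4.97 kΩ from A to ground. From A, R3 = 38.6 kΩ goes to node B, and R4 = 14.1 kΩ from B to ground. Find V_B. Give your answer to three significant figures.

V_B ≈ 0.311 mV

Node A sees R2 in parallel with the series input of stage 2, R3 + R4 = 52.70 kΩ.
Effective lower resistance at A: R2 ‖ 52.70 = 4.542 kΩ.
So V_A = 13.9 × 0.08373 = 1.164 mV.
V_B = V_A × 0.2676 = 0.3114 mV.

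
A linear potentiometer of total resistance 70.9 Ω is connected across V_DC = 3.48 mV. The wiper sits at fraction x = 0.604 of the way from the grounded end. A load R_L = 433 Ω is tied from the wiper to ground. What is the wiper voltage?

V_out ≈ 2.02 mV

The pot divides into 28.08 Ω above the wiper and 42.82 Ω below.
R_L loads the lower segment: effective lower R = 38.97 Ω.
V_out = 3.48 × 38.97/(28.08 + 38.97) = 2.023 mV.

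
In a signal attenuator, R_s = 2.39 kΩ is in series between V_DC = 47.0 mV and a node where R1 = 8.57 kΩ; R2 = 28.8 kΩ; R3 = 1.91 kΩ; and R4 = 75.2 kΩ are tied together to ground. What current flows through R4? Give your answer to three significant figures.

Equivalent of the parallel group: R_p = 1.453 kΩ.
V_A = 47.0 × 1.453/3.843 = 17.77 mV.
I(R4) = V_A / R4 = 17.77/75.2 = 0.2363 µA.
(Equivalently: I_total = 12.23 µA, then current-divider fraction G_k/ΣG = 0.01932.)

I ≈ 0.236 µA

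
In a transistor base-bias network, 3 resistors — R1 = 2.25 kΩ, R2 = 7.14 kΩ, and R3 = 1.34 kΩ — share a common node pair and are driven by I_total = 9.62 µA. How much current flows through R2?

I ≈ 1.01 µA

Total conductance ΣG = 1/2.25 + 1/7.14 + 1/1.34 = 1.331 (units of 1/kΩ).
By the current-divider rule, I = I_total · G_k/ΣG = 9.62 × 0.1052 = 1.012 µA.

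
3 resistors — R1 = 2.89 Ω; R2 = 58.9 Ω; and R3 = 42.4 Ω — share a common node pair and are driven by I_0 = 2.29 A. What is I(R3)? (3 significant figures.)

Conductances: ΣG = 1/2.89 + 1/58.9 + 1/42.4 = 0.3866 (1/Ω).
Current divider: I(R3) = I_0 · G_k/ΣG = 2.29 × (0.02358/0.3866) = 2.29 × 0.06101 = 0.1397 A.

I ≈ 0.140 A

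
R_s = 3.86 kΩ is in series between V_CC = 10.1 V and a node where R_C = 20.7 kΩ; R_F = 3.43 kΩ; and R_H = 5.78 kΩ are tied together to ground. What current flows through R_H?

Parallel bank: R_p = 1/(1/20.7 + 1/3.43 + 1/5.78) = 1.950 kΩ.
V_A = 10.1 × 1.950/5.810 = 3.390 V.
I(R_H) = V_A / R_H = 3.390/5.78 = 0.5864 mA.
(Equivalently: I_total = 1.738 mA, then current-divider fraction G_k/ΣG = 0.3373.)

I ≈ 0.586 mA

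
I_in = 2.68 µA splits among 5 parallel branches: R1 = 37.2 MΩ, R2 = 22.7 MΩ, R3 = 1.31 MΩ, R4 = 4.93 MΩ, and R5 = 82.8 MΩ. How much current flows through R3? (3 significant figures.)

I ≈ 1.95 µA

ΣG = 1/37.2 + 1/22.7 + 1/1.31 + 1/4.93 + 1/82.8 = 1.049.
R3 takes the fraction G_k/ΣG = 0.7634/1.049 = 0.7276, so I = 2.68 × 0.7276 = 1.950 µA.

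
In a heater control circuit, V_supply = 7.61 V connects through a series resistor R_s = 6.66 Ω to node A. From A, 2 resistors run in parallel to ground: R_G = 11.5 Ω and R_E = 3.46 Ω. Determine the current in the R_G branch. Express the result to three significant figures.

I ≈ 0.189 A

Equivalent of the parallel group: R_p = 2.660 Ω.
V_A = 7.61 × 2.660/9.320 = 2.172 V.
Branch current I = V_A/R_G = 2.172/11.5 = 0.1889 A.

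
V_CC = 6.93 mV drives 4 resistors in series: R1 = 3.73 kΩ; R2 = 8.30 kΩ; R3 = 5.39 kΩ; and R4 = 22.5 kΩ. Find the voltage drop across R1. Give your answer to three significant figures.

V ≈ 0.648 mV

ΣR = 3.73 + 8.30 + 5.39 + 22.5 = 39.92 kΩ.
By the voltage-divider rule, V = 6.93 × 3.730/39.92 = 0.6475 mV.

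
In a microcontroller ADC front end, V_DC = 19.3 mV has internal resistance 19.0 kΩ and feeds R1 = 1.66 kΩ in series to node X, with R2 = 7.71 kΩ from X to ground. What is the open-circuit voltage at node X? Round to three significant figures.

R1' = 19.0 + 1.66 = 20.66 kΩ (source resistance + R1).
Open-circuit (no load on X): V_th = V_DC · R2/(R1' + R2) = 19.3 × 7.71/(20.66 + 7.71) = 5.245 mV.

V_th ≈ 5.25 mV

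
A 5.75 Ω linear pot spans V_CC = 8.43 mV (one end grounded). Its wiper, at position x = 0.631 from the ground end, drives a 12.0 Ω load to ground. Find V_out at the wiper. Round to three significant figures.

V_out ≈ 4.79 mV

Split the track: R_lower = x·R_p = 3.628 Ω, R_upper = (1−x)·R_p = 2.122 Ω.
Lower segment in parallel with the load: 3.628 ‖ 12.0 = 2.786 Ω.
Loaded-divider output: V_out = 8.43 × 0.5677 = 4.785 mV.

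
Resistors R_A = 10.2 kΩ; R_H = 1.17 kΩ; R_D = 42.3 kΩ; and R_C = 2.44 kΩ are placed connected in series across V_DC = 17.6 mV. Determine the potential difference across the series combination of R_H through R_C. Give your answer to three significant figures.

V ≈ 14.4 mV

Total series resistance ΣR = 10.2 + 1.17 + 42.3 + 2.44 = 56.11 kΩ.
R_{R_H..R_C} = 1.17 + 42.3 + 2.44 = 45.91 kΩ.
By the voltage-divider rule, V = 17.6 × 45.91/56.11 = 14.40 mV.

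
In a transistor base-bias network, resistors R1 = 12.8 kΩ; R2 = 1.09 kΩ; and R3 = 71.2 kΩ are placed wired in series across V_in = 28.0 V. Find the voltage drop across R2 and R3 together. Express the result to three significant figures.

V ≈ 23.8 V

ΣR = 12.8 + 1.09 + 71.2 = 85.09 kΩ.
R_{R2..R3} = 1.09 + 71.2 = 72.29 kΩ.
Voltage divider: V = V_in · (72.29 / 85.09) = 28.0 × 0.8496 = 23.79 V.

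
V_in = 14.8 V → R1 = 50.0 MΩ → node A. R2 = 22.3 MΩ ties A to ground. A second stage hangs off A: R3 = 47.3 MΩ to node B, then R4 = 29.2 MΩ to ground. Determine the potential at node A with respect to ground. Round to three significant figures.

V_A ≈ 3.80 V

Node A sees R2 in parallel with the series input of stage 2, R3 + R4 = 76.50 MΩ.
R2 ‖ (R3+R4) = 17.27 MΩ.
So V_A = 14.8 × 0.2567 = 3.799 V.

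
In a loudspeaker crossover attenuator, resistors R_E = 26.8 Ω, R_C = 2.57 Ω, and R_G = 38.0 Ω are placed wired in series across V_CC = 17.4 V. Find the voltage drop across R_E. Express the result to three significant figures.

ΣR = 26.8 + 2.57 + 38.0 = 67.37 Ω.
By the voltage-divider rule, V = 17.4 × 26.80/67.37 = 6.922 V.

V ≈ 6.92 V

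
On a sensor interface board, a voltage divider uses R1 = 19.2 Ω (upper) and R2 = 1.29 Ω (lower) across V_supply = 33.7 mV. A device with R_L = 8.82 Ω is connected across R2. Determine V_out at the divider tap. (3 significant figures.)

First combine the lower leg with the load: R2 ‖ R_L = 1.125 Ω.
Then V_out = V_supply · R2'/(R1 + R2') = 33.7 × 1.125/20.33 = 1.866 mV.

V_out ≈ 1.87 mV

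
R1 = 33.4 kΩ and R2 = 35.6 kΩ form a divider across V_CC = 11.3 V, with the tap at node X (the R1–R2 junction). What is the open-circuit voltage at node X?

V_th ≈ 5.83 V

Open-circuit (no load on X): V_th = V_CC · R2/(R1 + R2) = 11.3 × 35.6/(33.40 + 35.6) = 5.830 V.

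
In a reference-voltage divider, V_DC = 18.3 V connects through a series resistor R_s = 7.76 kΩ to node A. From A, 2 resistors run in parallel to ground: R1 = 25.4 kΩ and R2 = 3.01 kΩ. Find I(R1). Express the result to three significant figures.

I ≈ 0.186 mA

Equivalent of the parallel group: R_p = 2.691 kΩ.
Node voltage V_A = V_DC · R_p/(R_s + R_p) = 18.3 × 0.2575 = 4.712 V.
I(R1) = V_A / R1 = 4.712/25.4 = 0.1855 mA.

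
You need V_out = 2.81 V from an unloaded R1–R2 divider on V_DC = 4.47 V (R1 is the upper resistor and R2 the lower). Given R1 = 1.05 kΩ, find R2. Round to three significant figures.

R2 ≈ 1.78 kΩ

V_out/V_DC = R2/(R1+R2) = 0.6286.
So R2 = R1 · V_out/(V_DC − V_out) = 1.05 × 2.81/(4.47 − 2.81) = 1.05 × 1.693 = 1.777 kΩ.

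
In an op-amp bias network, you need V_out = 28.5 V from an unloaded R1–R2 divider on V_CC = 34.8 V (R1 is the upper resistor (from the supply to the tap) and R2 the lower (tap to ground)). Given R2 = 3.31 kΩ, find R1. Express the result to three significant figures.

Required fraction k = V_out/V_CC = 0.8190.
R1 = R2·(1/k − 1) = 3.31 × 0.2211 = 0.7317 kΩ.

R1 ≈ 0.732 kΩ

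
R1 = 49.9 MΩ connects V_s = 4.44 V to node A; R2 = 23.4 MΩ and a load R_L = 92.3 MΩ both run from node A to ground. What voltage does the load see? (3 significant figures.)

First combine the lower leg with the load: R2 ‖ R_L = 18.67 MΩ.
Voltage divider with the loaded lower leg: V_out = 4.44 × 18.67/(49.9 + 18.67) = 4.44 × 0.2722 = 1.209 V.
(Unloaded it would be 1.42 V; the load pulls it down.)

V_out ≈ 1.21 V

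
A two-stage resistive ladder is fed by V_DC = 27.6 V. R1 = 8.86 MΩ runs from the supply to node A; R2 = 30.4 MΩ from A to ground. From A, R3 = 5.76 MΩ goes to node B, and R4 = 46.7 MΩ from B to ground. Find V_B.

The second stage (R3 + R4 = 52.46 MΩ) loads node A in parallel with R2.
Effective lower resistance at A: R2 ‖ 52.46 = 19.25 MΩ.
So V_A = 27.6 × 0.6848 = 18.90 V.
Then the unloaded second divider: V_B = V_A × R4/(R3+R4) = 18.90 × 0.8902 = 16.82 V.

V_B ≈ 16.8 V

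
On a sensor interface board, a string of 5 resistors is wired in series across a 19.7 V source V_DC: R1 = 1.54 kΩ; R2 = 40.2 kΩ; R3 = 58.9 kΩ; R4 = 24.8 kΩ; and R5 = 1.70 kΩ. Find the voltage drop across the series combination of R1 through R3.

Total series resistance ΣR = 1.54 + 40.2 + 58.9 + 24.8 + 1.70 = 127.1 kΩ.
R_{R1..R3} = 1.54 + 40.2 + 58.9 = 100.6 kΩ.
Voltage divider: V = V_DC · (100.6 / 127.1) = 19.7 × 0.7916 = 15.59 V.

V ≈ 15.6 V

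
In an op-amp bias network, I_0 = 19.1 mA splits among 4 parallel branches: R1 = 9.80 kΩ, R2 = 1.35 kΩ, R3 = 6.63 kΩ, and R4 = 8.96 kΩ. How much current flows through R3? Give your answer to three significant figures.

ΣG = 1/9.80 + 1/1.35 + 1/6.63 + 1/8.96 = 1.105.
R3 takes the fraction G_k/ΣG = 0.1508/1.105 = 0.1365, so I = 19.1 × 0.1365 = 2.607 mA.

I ≈ 2.61 mA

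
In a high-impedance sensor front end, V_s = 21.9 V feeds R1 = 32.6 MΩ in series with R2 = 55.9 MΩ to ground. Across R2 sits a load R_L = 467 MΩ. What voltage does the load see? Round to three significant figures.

V_out ≈ 13.2 V

First combine the lower leg with the load: R2 ‖ R_L = 49.92 MΩ.
Now apply the divider: V_out = 21.9 × 0.6050 = 13.25 V.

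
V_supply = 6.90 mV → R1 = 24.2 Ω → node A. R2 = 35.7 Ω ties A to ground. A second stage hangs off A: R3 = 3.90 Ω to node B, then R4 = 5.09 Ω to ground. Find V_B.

V_B ≈ 0.894 mV

Looking into the second stage from A: R3 + R4 = 8.990 Ω appears in parallel with R2.
R2 ‖ (R3+R4) = 7.182 Ω.
First divider: V_A = V_supply · 7.182/(24.2 + 7.182) = 1.579 mV.
Stage 2 is unloaded, so V_B = V_A · R4/(R3+R4) = 1.579 × 5.09/8.990 = 0.8940 mV.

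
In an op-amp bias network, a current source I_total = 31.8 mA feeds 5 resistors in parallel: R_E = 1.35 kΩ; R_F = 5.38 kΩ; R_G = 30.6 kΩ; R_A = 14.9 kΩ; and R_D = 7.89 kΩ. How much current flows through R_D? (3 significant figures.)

I ≈ 3.50 mA

Total conductance ΣG = 1/1.35 + 1/5.38 + 1/30.6 + 1/14.9 + 1/7.89 = 1.153 (units of 1/kΩ).
By the current-divider rule, I = I_total · G_k/ΣG = 31.8 × 0.1099 = 3.495 mA.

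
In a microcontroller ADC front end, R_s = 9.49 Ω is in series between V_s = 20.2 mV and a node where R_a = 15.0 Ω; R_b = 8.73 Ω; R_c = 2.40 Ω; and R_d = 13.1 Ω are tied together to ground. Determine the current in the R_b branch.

I ≈ 0.313 mA

Parallel bank: R_p = 1/(1/15.0 + 1/8.73 + 1/2.40 + 1/13.1) = 1.483 Ω.
Node voltage V_A = V_s · R_p/(R_s + R_p) = 20.2 × 0.1352 = 2.730 mV.
Branch current I = V_A/R_b = 2.730/8.73 = 0.3128 mA.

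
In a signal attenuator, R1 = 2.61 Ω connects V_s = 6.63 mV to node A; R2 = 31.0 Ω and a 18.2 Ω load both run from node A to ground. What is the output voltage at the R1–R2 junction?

The load sits in parallel with R2, giving an effective lower resistance R2' = R2·R_L/(R2+R_L) = 11.47 Ω.
Then V_out = V_s · R2'/(R1 + R2') = 6.63 × 11.47/14.08 = 5.401 mV.
(Unloaded it would be 6.12 mV; the load pulls it down.)

V_out ≈ 5.40 mV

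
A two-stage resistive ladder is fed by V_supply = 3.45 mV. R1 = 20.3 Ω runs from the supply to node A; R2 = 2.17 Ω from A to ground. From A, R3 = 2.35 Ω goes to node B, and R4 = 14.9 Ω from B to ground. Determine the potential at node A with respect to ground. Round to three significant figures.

The second stage (R3 + R4 = 17.25 Ω) loads node A in parallel with R2.
R2 ‖ (R3+R4) = 1.928 Ω.
V_A = 3.45 × 1.928/(20.3 + 1.928) = 0.2992 mV.

V_A ≈ 0.299 mV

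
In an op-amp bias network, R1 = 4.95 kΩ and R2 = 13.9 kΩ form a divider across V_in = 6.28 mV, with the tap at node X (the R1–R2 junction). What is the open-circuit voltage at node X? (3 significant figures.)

V_th ≈ 4.63 mV

Open-circuit (no load on X): V_th = V_in · R2/(R1 + R2) = 6.28 × 13.9/(4.950 + 13.9) = 4.631 mV.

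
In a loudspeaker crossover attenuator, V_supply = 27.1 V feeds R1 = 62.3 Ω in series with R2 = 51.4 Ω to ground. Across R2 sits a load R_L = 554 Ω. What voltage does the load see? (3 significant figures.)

First combine the lower leg with the load: R2 ‖ R_L = 47.04 Ω.
Then V_out = V_supply · R2'/(R1 + R2') = 27.1 × 47.04/109.3 = 11.66 V.
(Unloaded it would be 12.3 V; the load pulls it down.)

V_out ≈ 11.7 V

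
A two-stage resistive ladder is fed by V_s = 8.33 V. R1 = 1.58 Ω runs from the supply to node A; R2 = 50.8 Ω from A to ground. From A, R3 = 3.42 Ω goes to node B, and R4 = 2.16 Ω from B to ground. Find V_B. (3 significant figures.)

V_B ≈ 2.45 V

The second stage (R3 + R4 = 5.580 Ω) loads node A in parallel with R2.
Effective lower resistance at A: R2 ‖ 5.580 = 5.028 Ω.
So V_A = 8.33 × 0.7609 = 6.338 V.
V_B = V_A × 0.3871 = 2.453 V.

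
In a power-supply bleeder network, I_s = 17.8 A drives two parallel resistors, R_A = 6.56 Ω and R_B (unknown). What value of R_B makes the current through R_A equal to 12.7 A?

The fraction through R_A equals R_B/(R_A+R_B).
12.7/17.8 = R_B/(R_A + R_B) → R_B = R_A · (0.7135)/(1 − 0.7135) = 6.56 × 2.490 = 16.34 Ω.

R_B ≈ 16.3 Ω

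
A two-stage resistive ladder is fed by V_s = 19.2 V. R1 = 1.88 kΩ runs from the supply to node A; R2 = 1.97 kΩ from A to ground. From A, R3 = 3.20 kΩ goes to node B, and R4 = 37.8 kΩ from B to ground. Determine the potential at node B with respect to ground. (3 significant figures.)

V_B ≈ 8.85 V

The second stage (R3 + R4 = 41.00 kΩ) loads node A in parallel with R2.
Effective lower resistance at A: R2 ‖ 41.00 = 1.880 kΩ.
V_A = 19.2 × 1.880/(1.88 + 1.880) = 9.599 V.
Then the unloaded second divider: V_B = V_A × R4/(R3+R4) = 9.599 × 0.9220 = 8.850 V.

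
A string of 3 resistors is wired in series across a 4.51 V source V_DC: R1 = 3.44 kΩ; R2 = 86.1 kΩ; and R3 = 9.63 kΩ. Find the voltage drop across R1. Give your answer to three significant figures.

Series total: ΣR = 3.44 + 86.1 + 9.63 = 99.17 kΩ.
V = V_DC · R/ΣR = 4.51 × 0.03469 = 0.1564 V.

V ≈ 0.156 V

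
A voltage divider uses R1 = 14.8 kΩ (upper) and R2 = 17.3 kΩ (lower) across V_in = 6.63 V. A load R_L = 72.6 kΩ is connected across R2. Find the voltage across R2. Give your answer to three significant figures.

V_out ≈ 3.22 V

R2 ‖ R_L = (17.3 × 72.6)/(17.3 + 72.6) = 13.97 kΩ.
Now apply the divider: V_out = 6.63 × 0.4856 = 3.219 V.
(Unloaded it would be 3.57 V; the load pulls it down.)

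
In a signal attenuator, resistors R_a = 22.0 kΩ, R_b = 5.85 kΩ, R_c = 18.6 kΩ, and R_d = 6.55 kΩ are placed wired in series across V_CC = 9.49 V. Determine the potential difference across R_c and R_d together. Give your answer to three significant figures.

ΣR = 22.0 + 5.85 + 18.6 + 6.55 = 53.00 kΩ.
R_{R_c..R_d} = 18.6 + 6.55 = 25.15 kΩ.
By the voltage-divider rule, V = 9.49 × 25.15/53.00 = 4.503 V.

V ≈ 4.50 V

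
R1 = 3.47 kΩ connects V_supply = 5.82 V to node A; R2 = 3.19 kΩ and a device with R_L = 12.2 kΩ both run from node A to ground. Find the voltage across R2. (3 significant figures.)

V_out ≈ 2.45 V

R2 ‖ R_L = (3.19 × 12.2)/(3.19 + 12.2) = 2.529 kΩ.
Voltage divider with the loaded lower leg: V_out = 5.82 × 2.529/(3.47 + 2.529) = 5.82 × 0.4215 = 2.453 V.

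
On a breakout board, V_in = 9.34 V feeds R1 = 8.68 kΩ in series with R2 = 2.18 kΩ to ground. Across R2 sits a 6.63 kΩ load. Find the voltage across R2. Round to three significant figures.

V_out ≈ 1.48 V

First combine the lower leg with the load: R2 ‖ R_L = 1.641 kΩ.
Then V_out = V_in · R2'/(R1 + R2') = 9.34 × 1.641/10.32 = 1.485 V.
(Unloaded it would be 1.87 V; the load pulls it down.)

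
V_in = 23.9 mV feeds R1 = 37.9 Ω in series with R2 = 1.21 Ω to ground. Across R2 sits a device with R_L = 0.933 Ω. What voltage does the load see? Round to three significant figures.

V_out ≈ 0.328 mV

R2 ‖ R_L = (1.21 × 0.933)/(1.21 + 0.933) = 0.5268 Ω.
Voltage divider with the loaded lower leg: V_out = 23.9 × 0.5268/(37.9 + 0.5268) = 23.9 × 0.01371 = 0.3276 mV.
(Unloaded it would be 0.739 mV; the load pulls it down.)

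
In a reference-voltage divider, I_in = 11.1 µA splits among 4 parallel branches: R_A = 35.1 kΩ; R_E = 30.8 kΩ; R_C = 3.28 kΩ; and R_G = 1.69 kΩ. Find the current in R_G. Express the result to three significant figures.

I ≈ 6.86 µA

ΣG = 1/35.1 + 1/30.8 + 1/3.28 + 1/1.69 = 0.9576.
By the current-divider rule, I = I_in · G_k/ΣG = 11.1 × 0.6179 = 6.859 µA.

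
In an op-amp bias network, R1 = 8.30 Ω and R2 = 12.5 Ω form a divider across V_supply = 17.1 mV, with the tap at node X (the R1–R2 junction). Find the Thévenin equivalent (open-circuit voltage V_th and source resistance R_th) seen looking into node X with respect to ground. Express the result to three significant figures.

V_th is the unloaded tap voltage: V_supply · R2/(R1+R2) = 17.1 × 0.6010 = 10.28 mV.
With V_supply suppressed (replaced by a short), R_th = R1 ‖ R2 = (8.300 × 12.5)/(8.300 + 12.5) = 4.988 Ω.

V_th ≈ 10.3 mV, R_th ≈ 4.99 Ω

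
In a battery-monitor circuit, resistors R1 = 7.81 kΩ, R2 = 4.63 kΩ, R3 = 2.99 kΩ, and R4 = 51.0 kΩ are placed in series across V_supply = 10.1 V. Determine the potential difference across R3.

ΣR = 7.81 + 4.63 + 2.99 + 51.0 = 66.43 kΩ.
By the voltage-divider rule, V = 10.1 × 2.990/66.43 = 0.4546 V.

V ≈ 0.455 V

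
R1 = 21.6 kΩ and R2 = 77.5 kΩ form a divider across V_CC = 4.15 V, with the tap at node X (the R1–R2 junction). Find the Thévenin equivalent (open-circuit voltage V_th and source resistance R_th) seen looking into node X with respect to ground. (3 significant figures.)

With X open, the divider is unloaded: V_th = 4.15 × 77.5/99.10 = 3.245 V.
Looking into X with the source shorted: R_th = R1·R2/(R1+R2) = 21.60 × 77.5/99.10 = 16.89 kΩ.

V_th ≈ 3.25 V, R_th ≈ 16.9 kΩ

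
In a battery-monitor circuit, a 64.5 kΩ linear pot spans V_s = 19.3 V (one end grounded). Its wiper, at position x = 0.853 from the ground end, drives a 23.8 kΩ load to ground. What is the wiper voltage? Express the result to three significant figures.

Lower segment x·R_p = 55.02 kΩ; upper segment (1−x)·R_p = 9.482 kΩ.
Lower segment in parallel with the load: 55.02 ‖ 23.8 = 16.61 kΩ.
V_out = 19.3 × 16.61/(9.482 + 16.61) = 12.29 V.

V_out ≈ 12.3 V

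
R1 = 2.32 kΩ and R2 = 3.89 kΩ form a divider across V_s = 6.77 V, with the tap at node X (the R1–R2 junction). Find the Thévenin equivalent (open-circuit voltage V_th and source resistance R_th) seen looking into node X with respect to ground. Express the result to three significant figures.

With X open, the divider is unloaded: V_th = 6.77 × 3.89/6.210 = 4.241 V.
Zeroing V_s shorts the top of R1 to ground, so R_th = R1 ‖ R2 = 1.453 kΩ.

V_th ≈ 4.24 V, R_th ≈ 1.45 kΩ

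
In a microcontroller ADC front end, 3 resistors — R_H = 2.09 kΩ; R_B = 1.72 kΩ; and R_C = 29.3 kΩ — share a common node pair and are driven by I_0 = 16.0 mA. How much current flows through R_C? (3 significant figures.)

ΣG = 1/2.09 + 1/1.72 + 1/29.3 = 1.094.
Current divider: I(R_C) = I_0 · G_k/ΣG = 16.0 × (0.03413/1.094) = 16.0 × 0.03120 = 0.4992 mA.

I ≈ 0.499 mA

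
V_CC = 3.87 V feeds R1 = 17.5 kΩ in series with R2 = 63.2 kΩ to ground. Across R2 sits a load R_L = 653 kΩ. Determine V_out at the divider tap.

V_out ≈ 2.97 V

R2 ‖ R_L = (63.2 × 653)/(63.2 + 653) = 57.62 kΩ.
Voltage divider with the loaded lower leg: V_out = 3.87 × 57.62/(17.5 + 57.62) = 3.87 × 0.7670 = 2.968 V.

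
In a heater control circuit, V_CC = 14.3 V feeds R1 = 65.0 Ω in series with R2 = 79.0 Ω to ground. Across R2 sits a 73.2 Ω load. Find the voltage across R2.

V_out ≈ 5.28 V

First combine the lower leg with the load: R2 ‖ R_L = 37.99 Ω.
Then V_out = V_CC · R2'/(R1 + R2') = 14.3 × 37.99/103.0 = 5.275 V.
(Unloaded it would be 7.85 V; the load pulls it down.)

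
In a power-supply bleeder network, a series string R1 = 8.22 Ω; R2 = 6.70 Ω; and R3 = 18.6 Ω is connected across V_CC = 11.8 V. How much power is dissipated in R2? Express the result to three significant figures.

P ≈ 0.830 W

ΣR = 33.52 Ω → I = 11.8/33.52 = 0.3520 A.
V(R2) = I·R = 2.359 V; P = V·I = 2.359 × 0.3520 = 0.8303 W.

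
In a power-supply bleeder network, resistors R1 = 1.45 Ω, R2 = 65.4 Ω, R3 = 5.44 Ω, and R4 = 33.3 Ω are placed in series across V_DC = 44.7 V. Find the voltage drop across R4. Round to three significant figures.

Series total: ΣR = 1.45 + 65.4 + 5.44 + 33.3 = 105.6 Ω.
Voltage divider: V = V_DC · (33.30 / 105.6) = 44.7 × 0.3154 = 14.10 V.

V ≈ 14.1 V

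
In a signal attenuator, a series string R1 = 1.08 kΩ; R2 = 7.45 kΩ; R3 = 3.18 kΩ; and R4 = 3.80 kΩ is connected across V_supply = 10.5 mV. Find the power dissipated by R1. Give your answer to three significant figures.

Series current I = V_supply/ΣR = 10.5/15.51 = 0.6770 µA.
P = I²R = 0.4583 × 1.08 = 0.4950 nW.

P ≈ 0.495 nW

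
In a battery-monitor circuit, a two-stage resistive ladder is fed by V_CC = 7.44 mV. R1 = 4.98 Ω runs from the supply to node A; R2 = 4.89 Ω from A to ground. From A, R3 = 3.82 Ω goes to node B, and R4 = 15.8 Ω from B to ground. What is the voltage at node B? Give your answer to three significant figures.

Node A sees R2 in parallel with the series input of stage 2, R3 + R4 = 19.62 Ω.
Effective lower resistance at A: R2 ‖ 19.62 = 3.914 Ω.
First divider: V_A = V_CC · 3.914/(4.98 + 3.914) = 3.274 mV.
Then the unloaded second divider: V_B = V_A × R4/(R3+R4) = 3.274 × 0.8053 = 2.637 mV.

V_B ≈ 2.64 mV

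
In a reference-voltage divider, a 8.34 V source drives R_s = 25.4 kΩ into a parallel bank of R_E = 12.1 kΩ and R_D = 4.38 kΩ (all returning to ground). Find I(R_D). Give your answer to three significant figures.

Equivalent of the parallel group: R_p = 3.216 kΩ.
Node voltage V_A = V_DC · R_p/(R_s + R_p) = 8.34 × 0.1124 = 0.9373 V.
I(R_D) = V_A / R_D = 0.9373/4.38 = 0.2140 mA.

I ≈ 0.214 mA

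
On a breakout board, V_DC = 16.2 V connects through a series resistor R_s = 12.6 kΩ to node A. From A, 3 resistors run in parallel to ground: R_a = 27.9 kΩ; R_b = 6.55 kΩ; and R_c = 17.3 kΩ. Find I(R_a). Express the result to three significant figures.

Combine the parallel branches: R_p = (1/27.9 + 1/6.55 + 1/17.3)⁻¹ = 4.060 kΩ.
V_A = 16.2 × 4.060/16.66 = 3.948 V.
I(R_a) = V_A / R_a = 3.948/27.9 = 0.1415 mA.
(Equivalently: I_total = 0.9724 mA, then current-divider fraction G_k/ΣG = 0.1455.)

I ≈ 0.141 mA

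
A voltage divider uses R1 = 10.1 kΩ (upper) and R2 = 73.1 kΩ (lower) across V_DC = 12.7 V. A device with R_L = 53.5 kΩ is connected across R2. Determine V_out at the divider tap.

First combine the lower leg with the load: R2 ‖ R_L = 30.89 kΩ.
Voltage divider with the loaded lower leg: V_out = 12.7 × 30.89/(10.1 + 30.89) = 12.7 × 0.7536 = 9.571 V.

V_out ≈ 9.57 V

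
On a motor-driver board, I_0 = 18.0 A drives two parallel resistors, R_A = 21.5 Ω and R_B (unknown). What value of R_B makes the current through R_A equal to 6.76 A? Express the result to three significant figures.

R_B ≈ 12.9 Ω

Two-branch current divider: I_A = I_0 · R_B/(R_A + R_B).
With f = 0.3756, R_B = R_A · f/(1−f) = 21.5 × 0.6014 = 12.93 Ω.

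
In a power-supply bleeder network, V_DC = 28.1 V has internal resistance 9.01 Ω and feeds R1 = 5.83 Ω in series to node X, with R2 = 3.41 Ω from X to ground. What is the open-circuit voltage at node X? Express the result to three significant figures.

V_th ≈ 5.25 V

R1' = 9.01 + 5.83 = 14.84 Ω (source resistance + R1).
V_th is the unloaded tap voltage: V_DC · R2/(R1'+R2) = 28.1 × 0.1868 = 5.250 V.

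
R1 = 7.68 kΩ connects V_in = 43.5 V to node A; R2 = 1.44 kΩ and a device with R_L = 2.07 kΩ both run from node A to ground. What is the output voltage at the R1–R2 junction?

V_out ≈ 4.33 V

The load sits in parallel with R2, giving an effective lower resistance R2' = R2·R_L/(R2+R_L) = 0.8492 kΩ.
Then V_out = V_in · R2'/(R1 + R2') = 43.5 × 0.8492/8.529 = 4.331 V.
(Unloaded it would be 6.87 V; the load pulls it down.)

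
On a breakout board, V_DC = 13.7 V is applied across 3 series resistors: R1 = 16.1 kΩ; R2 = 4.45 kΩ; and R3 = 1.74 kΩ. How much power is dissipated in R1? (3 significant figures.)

P ≈ 6.08 mW

The common current is I = 13.7/22.29 = 0.6146 mA.
P = I²R = 0.3778 × 16.1 = 6.082 mW.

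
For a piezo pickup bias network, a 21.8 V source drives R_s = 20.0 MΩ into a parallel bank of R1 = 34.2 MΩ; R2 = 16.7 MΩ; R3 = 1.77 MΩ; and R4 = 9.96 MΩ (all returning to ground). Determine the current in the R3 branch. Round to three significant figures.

I ≈ 0.765 µA

Parallel bank: R_p = 1/(1/34.2 + 1/16.7 + 1/1.77 + 1/9.96) = 1.325 MΩ.
V_A = 21.8 × 1.325/21.33 = 1.355 V.
I(R3) = V_A / R3 = 1.355/1.77 = 0.7655 µA.
(Equivalently: I_total = 1.022 µA, then current-divider fraction G_k/ΣG = 0.7488.)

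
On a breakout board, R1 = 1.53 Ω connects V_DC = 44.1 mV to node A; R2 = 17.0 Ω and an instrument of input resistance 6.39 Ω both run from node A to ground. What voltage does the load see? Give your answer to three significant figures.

R2 ‖ R_L = (17.0 × 6.39)/(17.0 + 6.39) = 4.644 Ω.
Then V_out = V_DC · R2'/(R1 + R2') = 44.1 × 4.644/6.174 = 33.17 mV.
(Unloaded it would be 40.5 mV; the load pulls it down.)

V_out ≈ 33.2 mV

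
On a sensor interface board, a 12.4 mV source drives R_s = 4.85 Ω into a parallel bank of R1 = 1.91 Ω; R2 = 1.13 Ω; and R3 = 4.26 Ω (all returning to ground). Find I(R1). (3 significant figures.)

I ≈ 0.724 mA

Parallel bank: R_p = 1/(1/1.91 + 1/1.13 + 1/4.26) = 0.6085 Ω.
V_A = 12.4 × 0.6085/5.459 = 1.382 mV.
Branch current I = V_A/R1 = 1.382/1.91 = 0.7238 mA.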